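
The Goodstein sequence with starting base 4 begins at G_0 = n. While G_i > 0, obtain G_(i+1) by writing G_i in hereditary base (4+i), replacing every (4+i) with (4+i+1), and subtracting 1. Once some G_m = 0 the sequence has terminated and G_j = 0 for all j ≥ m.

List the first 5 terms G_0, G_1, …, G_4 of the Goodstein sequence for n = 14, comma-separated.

14, 16, 18, 20, 21

base 4: 14 = 3·4 + 2; at 5: 3·5 + 2 = 17; next = 16
base 5: 16 = 3·5 + 1; at 6: 3·6 + 1 = 19; next = 18
base 6: 18 = 3·6; at 7: 3·7 = 21; next = 20
base 7: 20 = 2·7 + 6; at 8: 2·8 + 6 = 22; next = 21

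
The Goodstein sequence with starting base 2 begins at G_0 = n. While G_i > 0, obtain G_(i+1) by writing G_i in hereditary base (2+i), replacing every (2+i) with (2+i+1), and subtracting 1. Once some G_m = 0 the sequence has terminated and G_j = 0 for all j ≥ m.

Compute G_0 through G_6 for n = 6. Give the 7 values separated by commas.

6 —HB2→ 2^2 + 2 —bump→ 3^3 + 3 = 30 —(−1)→ 29
29 —HB3→ 3^3 + 2 —bump→ 4^4 + 2 = 258 —(−1)→ 257
257 —HB4→ 4^4 + 1 —bump→ 5^5 + 1 = 3126 —(−1)→ 3125
3125 —HB5→ 5^5 —bump→ 6^6 = 46656 —(−1)→ 46655
46655 —HB6→ 5·6^5 + 5·6^4 + 5·6^3 + 5·6^2 + 5·6 + 5 —bump→ 5·7^5 + 5·7^4 + 5·7^3 + 5·7^2 + 5·7 + 5 = 98040 —(−1)→ 98039
98039 —HB7→ 5·7^5 + 5·7^4 + 5·7^3 + 5·7^2 + 5·7 + 4 —bump→ 5·8^5 + 5·8^4 + 5·8^3 + 5·8^2 + 5·8 + 4 = 187244 —(−1)→ 187243

6, 29, 257, 3125, 46655, 98039, 187243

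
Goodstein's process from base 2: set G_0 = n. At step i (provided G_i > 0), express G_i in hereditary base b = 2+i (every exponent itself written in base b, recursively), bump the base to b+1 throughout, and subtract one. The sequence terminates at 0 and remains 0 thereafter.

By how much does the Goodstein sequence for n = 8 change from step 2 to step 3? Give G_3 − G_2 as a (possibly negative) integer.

base 2: 8 = 2^(2 + 1); at 3: 3^(3 + 1) = 81; next = 80
base 3: 80 = 2·3^3 + 2·3^2 + 2·3 + 2; at 4: 2·4^4 + 2·4^2 + 2·4 + 2 = 554; next = 553
base 4: 553 = 2·4^4 + 2·4^2 + 2·4 + 1; at 5: 2·5^5 + 2·5^2 + 2·5 + 1 = 6311; next = 6310

5757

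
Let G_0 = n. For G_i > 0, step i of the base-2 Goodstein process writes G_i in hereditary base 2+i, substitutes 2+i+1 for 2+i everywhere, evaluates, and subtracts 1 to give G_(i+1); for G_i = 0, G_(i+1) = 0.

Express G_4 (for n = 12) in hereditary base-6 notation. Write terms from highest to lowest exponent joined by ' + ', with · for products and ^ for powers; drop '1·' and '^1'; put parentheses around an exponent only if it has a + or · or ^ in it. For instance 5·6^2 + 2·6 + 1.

6^(6 + 1) + 2·6^2 + 6 + 5

step 0: 12 = 2^(2 + 1) + 2^2; sub 3 for 2: 3^(3 + 1) + 3^3; = 108; G_1 = 108−1 = 107
step 1: 107 = 3^(3 + 1) + 2·3^2 + 2·3 + 2; sub 4 for 3: 4^(4 + 1) + 2·4^2 + 2·4 + 2; = 1066; G_2 = 1066−1 = 1065
step 2: 1065 = 4^(4 + 1) + 2·4^2 + 2·4 + 1; sub 5 for 4: 5^(5 + 1) + 2·5^2 + 2·5 + 1; = 15686; G_3 = 15686−1 = 15685
step 3: 15685 = 5^(5 + 1) + 2·5^2 + 2·5; sub 6 for 5: 6^(6 + 1) + 2·6^2 + 2·6; = 280020; G_4 = 280020−1 = 280019
step 4: 280019 = 6^(6 + 1) + 2·6^2 + 6 + 5; sub 7 for 6: 7^(7 + 1) + 2·7^2 + 7 + 5; = 5764911; G_5 = 5764911−1 = 5764910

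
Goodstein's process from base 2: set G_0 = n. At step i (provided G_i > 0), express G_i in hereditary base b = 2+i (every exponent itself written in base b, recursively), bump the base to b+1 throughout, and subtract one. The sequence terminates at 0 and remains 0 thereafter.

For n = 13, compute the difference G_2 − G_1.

[0] 13 ≡ 2^(2 + 1) + 2^2 + 1 (base 2). Lift 3: 109. −1: 108.
[1] 108 ≡ 3^(3 + 1) + 3^3 (base 3). Lift 4: 1280. −1: 1279.

1171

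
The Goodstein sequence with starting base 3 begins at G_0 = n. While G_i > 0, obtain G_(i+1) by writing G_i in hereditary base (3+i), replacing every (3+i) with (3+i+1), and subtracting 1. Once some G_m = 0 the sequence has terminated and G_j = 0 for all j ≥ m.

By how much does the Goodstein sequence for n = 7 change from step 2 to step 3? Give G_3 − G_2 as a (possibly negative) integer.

G_0 = 7. HB_3(7) = 2·3 + 1. Bump = 9. G_1 = 8.
G_1 = 8. HB_4(8) = 2·4. Bump = 10. G_2 = 9.
G_2 = 9. HB_5(9) = 5 + 4. Bump = 10. G_3 = 9.

0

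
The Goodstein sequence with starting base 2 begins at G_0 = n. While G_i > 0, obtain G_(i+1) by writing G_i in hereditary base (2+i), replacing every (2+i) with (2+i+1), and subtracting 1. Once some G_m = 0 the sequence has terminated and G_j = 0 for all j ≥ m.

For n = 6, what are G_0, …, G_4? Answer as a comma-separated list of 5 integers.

i=0: 6 = 2^2 + 2 (b=2); 2→3: 3^3 + 3 = 30; 30−1 = 29
i=1: 29 = 3^3 + 2 (b=3); 3→4: 4^4 + 2 = 258; 258−1 = 257
i=2: 257 = 4^4 + 1 (b=4); 4→5: 5^5 + 1 = 3126; 3126−1 = 3125
i=3: 3125 = 5^5 (b=5); 5→6: 6^6 = 46656; 46656−1 = 46655

6, 29, 257, 3125, 46655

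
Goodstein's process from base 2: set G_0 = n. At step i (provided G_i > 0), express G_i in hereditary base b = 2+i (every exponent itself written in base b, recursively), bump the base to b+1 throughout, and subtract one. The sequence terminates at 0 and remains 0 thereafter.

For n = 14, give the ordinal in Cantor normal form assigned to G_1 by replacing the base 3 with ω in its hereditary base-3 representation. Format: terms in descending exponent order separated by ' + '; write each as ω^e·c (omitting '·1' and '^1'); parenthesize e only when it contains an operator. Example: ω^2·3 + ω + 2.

i=0: 14 = 2^(2 + 1) + 2^2 + 2 (b=2); 2→3: 3^(3 + 1) + 3^3 + 3 = 111; 111−1 = 110
i=1: 110 = 3^(3 + 1) + 3^3 + 2 (b=3); 3→4: 4^(4 + 1) + 4^4 + 2 = 1282; 1282−1 = 1281

ω^(ω + 1) + ω^ω + 2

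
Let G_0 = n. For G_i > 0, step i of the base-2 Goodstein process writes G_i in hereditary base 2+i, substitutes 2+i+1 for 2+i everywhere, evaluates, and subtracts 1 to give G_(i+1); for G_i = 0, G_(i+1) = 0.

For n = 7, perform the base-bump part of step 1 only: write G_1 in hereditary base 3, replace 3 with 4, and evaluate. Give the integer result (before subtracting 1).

260

G_0=7  [base 2] 2^2 + 2 + 1  →[2↦3]→  3^3 + 3 + 1 = 31  −1 ⇒ G_1=30
G_1=30  [base 3] 3^3 + 3  →[3↦4]→  4^4 + 4 = 260  −1 ⇒ G_2=259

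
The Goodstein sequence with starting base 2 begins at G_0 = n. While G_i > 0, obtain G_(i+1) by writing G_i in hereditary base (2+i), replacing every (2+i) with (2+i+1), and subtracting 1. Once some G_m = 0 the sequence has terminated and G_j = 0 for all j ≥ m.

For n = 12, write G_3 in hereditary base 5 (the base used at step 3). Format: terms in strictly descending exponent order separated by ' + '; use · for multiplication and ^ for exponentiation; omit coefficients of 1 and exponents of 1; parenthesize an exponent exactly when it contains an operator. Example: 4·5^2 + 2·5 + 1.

i=0: 12 = 2^(2 + 1) + 2^2 (b=2); 2→3: 3^(3 + 1) + 3^3 = 108; 108−1 = 107
i=1: 107 = 3^(3 + 1) + 2·3^2 + 2·3 + 2 (b=3); 3→4: 4^(4 + 1) + 2·4^2 + 2·4 + 2 = 1066; 1066−1 = 1065
i=2: 1065 = 4^(4 + 1) + 2·4^2 + 2·4 + 1 (b=4); 4→5: 5^(5 + 1) + 2·5^2 + 2·5 + 1 = 15686; 15686−1 = 15685

5^(5 + 1) + 2·5^2 + 2·5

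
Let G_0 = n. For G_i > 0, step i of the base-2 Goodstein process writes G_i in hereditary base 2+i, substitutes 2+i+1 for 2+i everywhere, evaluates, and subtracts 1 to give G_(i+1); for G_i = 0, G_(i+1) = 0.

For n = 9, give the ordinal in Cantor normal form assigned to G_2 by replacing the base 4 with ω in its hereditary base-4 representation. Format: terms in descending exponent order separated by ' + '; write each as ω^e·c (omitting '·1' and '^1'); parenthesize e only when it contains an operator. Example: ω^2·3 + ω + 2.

(0) 9|_2 = 2^(2 + 1) + 1 ↦ 3^(3 + 1) + 1|_3 = 82 ⇒ 81
(1) 81|_3 = 3^(3 + 1) ↦ 4^(4 + 1)|_4 = 1024 ⇒ 1023

ω^ω·3 + ω^3·3 + ω^2·3 + ω·3 + 3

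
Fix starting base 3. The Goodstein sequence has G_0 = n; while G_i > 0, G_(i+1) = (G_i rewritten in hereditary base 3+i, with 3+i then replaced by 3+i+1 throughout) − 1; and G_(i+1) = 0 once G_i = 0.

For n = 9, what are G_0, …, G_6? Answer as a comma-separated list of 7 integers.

base 3: 9 = 3^2; at 4: 4^2 = 16; next = 15
base 4: 15 = 3·4 + 3; at 5: 3·5 + 3 = 18; next = 17
base 5: 17 = 3·5 + 2; at 6: 3·6 + 2 = 20; next = 19
base 6: 19 = 3·6 + 1; at 7: 3·7 + 1 = 22; next = 21
base 7: 21 = 3·7; at 8: 3·8 = 24; next = 23
base 8: 23 = 2·8 + 7; at 9: 2·9 + 7 = 25; next = 24

9, 15, 17, 19, 21, 23, 24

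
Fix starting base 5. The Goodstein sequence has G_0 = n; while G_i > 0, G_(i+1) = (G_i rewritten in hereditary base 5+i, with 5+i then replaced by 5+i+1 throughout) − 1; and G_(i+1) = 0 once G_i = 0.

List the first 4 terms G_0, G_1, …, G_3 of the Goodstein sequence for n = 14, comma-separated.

14, 15, 16, 17

[0] 14 ≡ 2·5 + 4 (base 5). Lift 6: 16. −1: 15.
[1] 15 ≡ 2·6 + 3 (base 6). Lift 7: 17. −1: 16.
[2] 16 ≡ 2·7 + 2 (base 7). Lift 8: 18. −1: 17.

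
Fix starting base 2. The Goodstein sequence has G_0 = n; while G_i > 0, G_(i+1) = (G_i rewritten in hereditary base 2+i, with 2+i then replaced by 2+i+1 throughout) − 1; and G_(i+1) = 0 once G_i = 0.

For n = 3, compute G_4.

1

G_0 = 3. HB_2(3) = 2 + 1. Bump = 4. G_1 = 3.
G_1 = 3. HB_3(3) = 3. Bump = 4. G_2 = 3.
G_2 = 3. HB_4(3) = 3. Bump = 3. G_3 = 2.
G_3 = 2. HB_5(2) = 2. Bump = 2. G_4 = 1.
G_4 = 1. HB_6(1) = 1. Bump = 1. G_5 = 0.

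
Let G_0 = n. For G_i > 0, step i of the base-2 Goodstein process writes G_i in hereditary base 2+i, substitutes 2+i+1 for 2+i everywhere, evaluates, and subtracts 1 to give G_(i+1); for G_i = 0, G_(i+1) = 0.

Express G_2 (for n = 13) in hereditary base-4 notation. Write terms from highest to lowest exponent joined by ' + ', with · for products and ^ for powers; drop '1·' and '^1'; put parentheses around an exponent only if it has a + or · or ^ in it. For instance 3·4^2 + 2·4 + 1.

4^(4 + 1) + 3·4^3 + 3·4^2 + 3·4 + 3

[0] 13 ≡ 2^(2 + 1) + 2^2 + 1 (base 2). Lift 3: 109. −1: 108.
[1] 108 ≡ 3^(3 + 1) + 3^3 (base 3). Lift 4: 1280. −1: 1279.
[2] 1279 ≡ 4^(4 + 1) + 3·4^3 + 3·4^2 + 3·4 + 3 (base 4). Lift 5: 16093. −1: 16092.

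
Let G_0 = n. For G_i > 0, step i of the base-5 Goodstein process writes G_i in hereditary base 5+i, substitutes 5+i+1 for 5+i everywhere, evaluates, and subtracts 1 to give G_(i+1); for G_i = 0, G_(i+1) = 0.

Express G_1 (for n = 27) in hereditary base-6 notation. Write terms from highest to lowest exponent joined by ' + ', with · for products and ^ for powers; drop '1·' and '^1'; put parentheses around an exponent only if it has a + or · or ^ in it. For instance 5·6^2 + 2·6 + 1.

6^2 + 1

[0] 27 ≡ 5^2 + 2 (base 5). Lift 6: 38. −1: 37.
[1] 37 ≡ 6^2 + 1 (base 6). Lift 7: 50. −1: 49.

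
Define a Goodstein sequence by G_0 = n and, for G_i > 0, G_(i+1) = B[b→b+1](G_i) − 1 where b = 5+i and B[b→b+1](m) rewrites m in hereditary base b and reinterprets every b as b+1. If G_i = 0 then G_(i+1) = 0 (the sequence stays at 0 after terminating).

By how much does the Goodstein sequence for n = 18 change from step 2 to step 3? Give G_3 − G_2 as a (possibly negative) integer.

2

G_0 = 18. HB_5(18) = 3·5 + 3. Bump = 21. G_1 = 20.
G_1 = 20. HB_6(20) = 3·6 + 2. Bump = 23. G_2 = 22.
G_2 = 22. HB_7(22) = 3·7 + 1. Bump = 25. G_3 = 24.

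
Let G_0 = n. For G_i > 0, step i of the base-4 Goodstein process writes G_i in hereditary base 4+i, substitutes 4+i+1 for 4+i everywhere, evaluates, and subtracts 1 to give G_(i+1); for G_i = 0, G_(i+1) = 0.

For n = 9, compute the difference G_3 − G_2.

0

base 4: 9 = 2·4 + 1; at 5: 2·5 + 1 = 11; next = 10
base 5: 10 = 2·5; at 6: 2·6 = 12; next = 11
base 6: 11 = 6 + 5; at 7: 7 + 5 = 12; next = 11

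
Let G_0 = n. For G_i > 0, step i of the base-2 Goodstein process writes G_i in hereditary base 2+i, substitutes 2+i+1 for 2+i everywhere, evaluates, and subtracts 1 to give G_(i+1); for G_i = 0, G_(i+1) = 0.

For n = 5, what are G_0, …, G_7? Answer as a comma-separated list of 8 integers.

[0] 5 ≡ 2^2 + 1 (base 2). Lift 3: 28. −1: 27.
[1] 27 ≡ 3^3 (base 3). Lift 4: 256. −1: 255.
[2] 255 ≡ 3·4^3 + 3·4^2 + 3·4 + 3 (base 4). Lift 5: 468. −1: 467.
[3] 467 ≡ 3·5^3 + 3·5^2 + 3·5 + 2 (base 5). Lift 6: 776. −1: 775.
[4] 775 ≡ 3·6^3 + 3·6^2 + 3·6 + 1 (base 6). Lift 7: 1198. −1: 1197.
[5] 1197 ≡ 3·7^3 + 3·7^2 + 3·7 (base 7). Lift 8: 1752. −1: 1751.
[6] 1751 ≡ 3·8^3 + 3·8^2 + 2·8 + 7 (base 8). Lift 9: 2455. −1: 2454.

5, 27, 255, 467, 775, 1197, 1751, 2454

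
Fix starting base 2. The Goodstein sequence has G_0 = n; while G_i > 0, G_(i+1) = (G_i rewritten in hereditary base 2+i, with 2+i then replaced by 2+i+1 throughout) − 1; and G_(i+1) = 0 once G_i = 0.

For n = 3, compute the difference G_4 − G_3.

G_0 = 3. HB_2(3) = 2 + 1. Bump = 4. G_1 = 3.
G_1 = 3. HB_3(3) = 3. Bump = 4. G_2 = 3.
G_2 = 3. HB_4(3) = 3. Bump = 3. G_3 = 2.
G_3 = 2. HB_5(2) = 2. Bump = 2. G_4 = 1.

-1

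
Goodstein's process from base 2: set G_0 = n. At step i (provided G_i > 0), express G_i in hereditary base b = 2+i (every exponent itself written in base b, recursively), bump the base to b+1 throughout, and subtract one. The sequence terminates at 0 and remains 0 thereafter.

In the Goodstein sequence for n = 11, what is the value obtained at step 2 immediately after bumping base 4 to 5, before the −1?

11 —HB2→ 2^(2 + 1) + 2 + 1 —bump→ 3^(3 + 1) + 3 + 1 = 85 —(−1)→ 84
84 —HB3→ 3^(3 + 1) + 3 —bump→ 4^(4 + 1) + 4 = 1028 —(−1)→ 1027
1027 —HB4→ 4^(4 + 1) + 3 —bump→ 5^(5 + 1) + 3 = 15628 —(−1)→ 15627

15628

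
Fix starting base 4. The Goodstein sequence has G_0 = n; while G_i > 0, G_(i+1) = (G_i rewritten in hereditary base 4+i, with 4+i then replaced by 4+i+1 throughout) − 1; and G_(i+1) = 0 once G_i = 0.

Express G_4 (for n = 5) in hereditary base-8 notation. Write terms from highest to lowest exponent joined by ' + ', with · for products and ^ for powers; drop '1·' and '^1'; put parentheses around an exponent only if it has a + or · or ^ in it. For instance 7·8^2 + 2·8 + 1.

3

G_0=5  [base 4] 4 + 1  →[4↦5]→  5 + 1 = 6  −1 ⇒ G_1=5
G_1=5  [base 5] 5  →[5↦6]→  6 = 6  −1 ⇒ G_2=5
G_2=5  [base 6] 5  →[6↦7]→  5 = 5  −1 ⇒ G_3=4
G_3=4  [base 7] 4  →[7↦8]→  4 = 4  −1 ⇒ G_4=3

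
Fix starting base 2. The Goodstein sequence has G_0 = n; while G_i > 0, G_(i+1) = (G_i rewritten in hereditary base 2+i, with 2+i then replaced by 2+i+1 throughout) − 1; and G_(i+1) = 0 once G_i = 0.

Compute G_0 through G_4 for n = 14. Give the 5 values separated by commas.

i=0: 14 = 2^(2 + 1) + 2^2 + 2 (b=2); 2→3: 3^(3 + 1) + 3^3 + 3 = 111; 111−1 = 110
i=1: 110 = 3^(3 + 1) + 3^3 + 2 (b=3); 3→4: 4^(4 + 1) + 4^4 + 2 = 1282; 1282−1 = 1281
i=2: 1281 = 4^(4 + 1) + 4^4 + 1 (b=4); 4→5: 5^(5 + 1) + 5^5 + 1 = 18751; 18751−1 = 18750
i=3: 18750 = 5^(5 + 1) + 5^5 (b=5); 5→6: 6^(6 + 1) + 6^6 = 326592; 326592−1 = 326591

14, 110, 1281, 18750, 326591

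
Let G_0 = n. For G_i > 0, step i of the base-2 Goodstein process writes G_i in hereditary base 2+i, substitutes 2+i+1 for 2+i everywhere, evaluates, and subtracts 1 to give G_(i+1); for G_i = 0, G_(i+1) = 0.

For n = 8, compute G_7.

step 0: 8 = 2^(2 + 1); sub 3 for 2: 3^(3 + 1); = 81; G_1 = 81−1 = 80
step 1: 80 = 2·3^3 + 2·3^2 + 2·3 + 2; sub 4 for 3: 2·4^4 + 2·4^2 + 2·4 + 2; = 554; G_2 = 554−1 = 553
step 2: 553 = 2·4^4 + 2·4^2 + 2·4 + 1; sub 5 for 4: 2·5^5 + 2·5^2 + 2·5 + 1; = 6311; G_3 = 6311−1 = 6310
step 3: 6310 = 2·5^5 + 2·5^2 + 2·5; sub 6 for 5: 2·6^6 + 2·6^2 + 2·6; = 93396; G_4 = 93396−1 = 93395
step 4: 93395 = 2·6^6 + 2·6^2 + 6 + 5; sub 7 for 6: 2·7^7 + 2·7^2 + 7 + 5; = 1647196; G_5 = 1647196−1 = 1647195
step 5: 1647195 = 2·7^7 + 2·7^2 + 7 + 4; sub 8 for 7: 2·8^8 + 2·8^2 + 8 + 4; = 33554572; G_6 = 33554572−1 = 33554571
step 6: 33554571 = 2·8^8 + 2·8^2 + 8 + 3; sub 9 for 8: 2·9^9 + 2·9^2 + 9 + 3; = 774841152; G_7 = 774841152−1 = 774841151
step 7: 774841151 = 2·9^9 + 2·9^2 + 9 + 2; sub 10 for 9: 2·10^10 + 2·10^2 + 10 + 2; = 20000000212; G_8 = 20000000212−1 = 20000000211

774841151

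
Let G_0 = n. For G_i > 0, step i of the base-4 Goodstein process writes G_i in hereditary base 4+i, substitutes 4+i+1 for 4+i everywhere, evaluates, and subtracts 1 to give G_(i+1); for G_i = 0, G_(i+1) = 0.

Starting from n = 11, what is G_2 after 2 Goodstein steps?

13

[0] 11 ≡ 2·4 + 3 (base 4). Lift 5: 13. −1: 12.
[1] 12 ≡ 2·5 + 2 (base 5). Lift 6: 14. −1: 13.
[2] 13 ≡ 2·6 + 1 (base 6). Lift 7: 15. −1: 14.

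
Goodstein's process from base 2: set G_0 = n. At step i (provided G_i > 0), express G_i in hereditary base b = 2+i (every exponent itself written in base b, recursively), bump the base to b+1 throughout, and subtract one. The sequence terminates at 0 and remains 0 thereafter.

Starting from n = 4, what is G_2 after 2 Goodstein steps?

41

step 0: 4 = 2^2; sub 3 for 2: 3^3; = 27; G_1 = 27−1 = 26
step 1: 26 = 2·3^2 + 2·3 + 2; sub 4 for 3: 2·4^2 + 2·4 + 2; = 42; G_2 = 42−1 = 41
step 2: 41 = 2·4^2 + 2·4 + 1; sub 5 for 4: 2·5^2 + 2·5 + 1; = 61; G_3 = 61−1 = 60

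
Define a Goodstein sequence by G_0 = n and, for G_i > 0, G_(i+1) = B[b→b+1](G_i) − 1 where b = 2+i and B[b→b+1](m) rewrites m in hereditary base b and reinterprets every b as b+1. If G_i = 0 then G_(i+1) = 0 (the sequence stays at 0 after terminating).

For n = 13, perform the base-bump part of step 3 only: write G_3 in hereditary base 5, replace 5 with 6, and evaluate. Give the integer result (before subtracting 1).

280712

[0] 13 ≡ 2^(2 + 1) + 2^2 + 1 (base 2). Lift 3: 109. −1: 108.
[1] 108 ≡ 3^(3 + 1) + 3^3 (base 3). Lift 4: 1280. −1: 1279.
[2] 1279 ≡ 4^(4 + 1) + 3·4^3 + 3·4^2 + 3·4 + 3 (base 4). Lift 5: 16093. −1: 16092.
[3] 16092 ≡ 5^(5 + 1) + 3·5^3 + 3·5^2 + 3·5 + 2 (base 5). Lift 6: 280712. −1: 280711.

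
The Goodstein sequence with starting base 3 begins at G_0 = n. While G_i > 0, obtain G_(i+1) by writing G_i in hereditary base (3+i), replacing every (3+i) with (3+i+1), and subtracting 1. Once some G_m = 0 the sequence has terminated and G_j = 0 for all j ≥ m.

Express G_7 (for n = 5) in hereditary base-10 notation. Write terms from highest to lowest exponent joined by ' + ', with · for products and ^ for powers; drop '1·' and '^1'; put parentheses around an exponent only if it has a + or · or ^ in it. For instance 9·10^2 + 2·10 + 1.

base 3: 5 = 3 + 2; at 4: 4 + 2 = 6; next = 5
base 4: 5 = 4 + 1; at 5: 5 + 1 = 6; next = 5
base 5: 5 = 5; at 6: 6 = 6; next = 5
base 6: 5 = 5; at 7: 5 = 5; next = 4
base 7: 4 = 4; at 8: 4 = 4; next = 3
base 8: 3 = 3; at 9: 3 = 3; next = 2
base 9: 2 = 2; at 10: 2 = 2; next = 1

1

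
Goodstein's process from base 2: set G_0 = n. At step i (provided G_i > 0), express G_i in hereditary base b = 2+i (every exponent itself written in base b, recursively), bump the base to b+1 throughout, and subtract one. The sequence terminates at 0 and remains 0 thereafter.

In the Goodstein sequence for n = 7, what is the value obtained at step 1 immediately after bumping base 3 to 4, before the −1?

260

step 0: 7 = 2^2 + 2 + 1; sub 3 for 2: 3^3 + 3 + 1; = 31; G_1 = 31−1 = 30
step 1: 30 = 3^3 + 3; sub 4 for 3: 4^4 + 4; = 260; G_2 = 260−1 = 259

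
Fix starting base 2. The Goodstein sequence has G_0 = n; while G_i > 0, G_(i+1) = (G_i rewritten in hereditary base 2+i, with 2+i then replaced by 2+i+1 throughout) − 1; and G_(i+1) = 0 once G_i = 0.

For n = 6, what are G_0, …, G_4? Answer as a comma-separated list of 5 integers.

6, 29, 257, 3125, 46655

i=0: 6 = 2^2 + 2 (b=2); 2→3: 3^3 + 3 = 30; 30−1 = 29
i=1: 29 = 3^3 + 2 (b=3); 3→4: 4^4 + 2 = 258; 258−1 = 257
i=2: 257 = 4^4 + 1 (b=4); 4→5: 5^5 + 1 = 3126; 3126−1 = 3125
i=3: 3125 = 5^5 (b=5); 5→6: 6^6 = 46656; 46656−1 = 46655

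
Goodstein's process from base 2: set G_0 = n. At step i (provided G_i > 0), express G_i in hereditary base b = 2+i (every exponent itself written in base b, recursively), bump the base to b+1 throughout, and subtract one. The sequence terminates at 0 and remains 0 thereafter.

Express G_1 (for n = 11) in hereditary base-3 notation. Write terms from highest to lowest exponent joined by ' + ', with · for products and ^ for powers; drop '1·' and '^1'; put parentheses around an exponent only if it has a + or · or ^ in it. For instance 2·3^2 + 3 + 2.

3^(3 + 1) + 3

(0) 11|_2 = 2^(2 + 1) + 2 + 1 ↦ 3^(3 + 1) + 3 + 1|_3 = 85 ⇒ 84
(1) 84|_3 = 3^(3 + 1) + 3 ↦ 4^(4 + 1) + 4|_4 = 1028 ⇒ 1027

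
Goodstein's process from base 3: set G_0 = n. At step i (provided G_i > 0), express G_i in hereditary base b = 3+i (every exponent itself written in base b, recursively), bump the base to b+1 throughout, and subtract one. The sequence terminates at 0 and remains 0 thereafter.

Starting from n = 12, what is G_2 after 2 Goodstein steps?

G_0 = 12. HB_3(12) = 3^2 + 3. Bump = 20. G_1 = 19.
G_1 = 19. HB_4(19) = 4^2 + 3. Bump = 28. G_2 = 27.
G_2 = 27. HB_5(27) = 5^2 + 2. Bump = 38. G_3 = 37.

27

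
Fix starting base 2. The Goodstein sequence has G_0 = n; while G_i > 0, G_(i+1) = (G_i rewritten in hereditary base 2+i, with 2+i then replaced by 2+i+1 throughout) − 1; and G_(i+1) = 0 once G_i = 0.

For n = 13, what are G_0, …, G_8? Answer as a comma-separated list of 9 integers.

13, 108, 1279, 16092, 280711, 5765998, 134219479, 3486786855, 100000003325

[0] 13 ≡ 2^(2 + 1) + 2^2 + 1 (base 2). Lift 3: 109. −1: 108.
[1] 108 ≡ 3^(3 + 1) + 3^3 (base 3). Lift 4: 1280. −1: 1279.
[2] 1279 ≡ 4^(4 + 1) + 3·4^3 + 3·4^2 + 3·4 + 3 (base 4). Lift 5: 16093. −1: 16092.
[3] 16092 ≡ 5^(5 + 1) + 3·5^3 + 3·5^2 + 3·5 + 2 (base 5). Lift 6: 280712. −1: 280711.
[4] 280711 ≡ 6^(6 + 1) + 3·6^3 + 3·6^2 + 3·6 + 1 (base 6). Lift 7: 5765999. −1: 5765998.
[5] 5765998 ≡ 7^(7 + 1) + 3·7^3 + 3·7^2 + 3·7 (base 7). Lift 8: 134219480. −1: 134219479.
[6] 134219479 ≡ 8^(8 + 1) + 3·8^3 + 3·8^2 + 2·8 + 7 (base 8). Lift 9: 3486786856. −1: 3486786855.
[7] 3486786855 ≡ 9^(9 + 1) + 3·9^3 + 3·9^2 + 2·9 + 6 (base 9). Lift 10: 100000003326. −1: 100000003325.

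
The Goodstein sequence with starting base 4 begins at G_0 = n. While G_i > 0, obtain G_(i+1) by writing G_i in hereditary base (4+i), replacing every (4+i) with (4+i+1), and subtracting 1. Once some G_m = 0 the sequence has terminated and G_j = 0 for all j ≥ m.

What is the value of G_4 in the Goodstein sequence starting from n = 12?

17

G_0 = 12. HB_4(12) = 3·4. Bump = 15. G_1 = 14.
G_1 = 14. HB_5(14) = 2·5 + 4. Bump = 16. G_2 = 15.
G_2 = 15. HB_6(15) = 2·6 + 3. Bump = 17. G_3 = 16.
G_3 = 16. HB_7(16) = 2·7 + 2. Bump = 18. G_4 = 17.
G_4 = 17. HB_8(17) = 2·8 + 1. Bump = 19. G_5 = 18.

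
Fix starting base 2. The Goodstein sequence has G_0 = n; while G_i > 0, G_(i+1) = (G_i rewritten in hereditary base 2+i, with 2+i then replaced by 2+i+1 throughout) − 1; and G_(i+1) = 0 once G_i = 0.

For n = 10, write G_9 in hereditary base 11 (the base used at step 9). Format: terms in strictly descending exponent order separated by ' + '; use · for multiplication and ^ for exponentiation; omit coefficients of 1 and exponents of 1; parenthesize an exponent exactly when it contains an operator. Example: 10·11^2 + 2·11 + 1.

5·11^11 + 5·11^5 + 5·11^4 + 5·11^3 + 5·11^2 + 5·11

G_0=10  [base 2] 2^(2 + 1) + 2  →[2↦3]→  3^(3 + 1) + 3 = 84  −1 ⇒ G_1=83
G_1=83  [base 3] 3^(3 + 1) + 2  →[3↦4]→  4^(4 + 1) + 2 = 1026  −1 ⇒ G_2=1025
G_2=1025  [base 4] 4^(4 + 1) + 1  →[4↦5]→  5^(5 + 1) + 1 = 15626  −1 ⇒ G_3=15625
G_3=15625  [base 5] 5^(5 + 1)  →[5↦6]→  6^(6 + 1) = 279936  −1 ⇒ G_4=279935
G_4=279935  [base 6] 5·6^6 + 5·6^5 + 5·6^4 + 5·6^3 + 5·6^2 + 5·6 + 5  →[6↦7]→  5·7^7 + 5·7^5 + 5·7^4 + 5·7^3 + 5·7^2 + 5·7 + 5 = 4215755  −1 ⇒ G_5=4215754
G_5=4215754  [base 7] 5·7^7 + 5·7^5 + 5·7^4 + 5·7^3 + 5·7^2 + 5·7 + 4  →[7↦8]→  5·8^8 + 5·8^5 + 5·8^4 + 5·8^3 + 5·8^2 + 5·8 + 4 = 84073324  −1 ⇒ G_6=84073323
G_6=84073323  [base 8] 5·8^8 + 5·8^5 + 5·8^4 + 5·8^3 + 5·8^2 + 5·8 + 3  →[8↦9]→  5·9^9 + 5·9^5 + 5·9^4 + 5·9^3 + 5·9^2 + 5·9 + 3 = 1937434593  −1 ⇒ G_7=1937434592
G_7=1937434592  [base 9] 5·9^9 + 5·9^5 + 5·9^4 + 5·9^3 + 5·9^2 + 5·9 + 2  →[9↦10]→  5·10^10 + 5·10^5 + 5·10^4 + 5·10^3 + 5·10^2 + 5·10 + 2 = 50000555552  −1 ⇒ G_8=50000555551
G_8=50000555551  [base 10] 5·10^10 + 5·10^5 + 5·10^4 + 5·10^3 + 5·10^2 + 5·10 + 1  →[10↦11]→  5·11^11 + 5·11^5 + 5·11^4 + 5·11^3 + 5·11^2 + 5·11 + 1 = 1426559238831  −1 ⇒ G_9=1426559238830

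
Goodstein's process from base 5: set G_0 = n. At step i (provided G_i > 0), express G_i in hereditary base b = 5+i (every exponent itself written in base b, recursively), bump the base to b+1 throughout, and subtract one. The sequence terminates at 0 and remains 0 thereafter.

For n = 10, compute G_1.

i=0: 10 = 2·5 (b=5); 5→6: 2·6 = 12; 12−1 = 11
i=1: 11 = 6 + 5 (b=6); 6→7: 7 + 5 = 12; 12−1 = 11

11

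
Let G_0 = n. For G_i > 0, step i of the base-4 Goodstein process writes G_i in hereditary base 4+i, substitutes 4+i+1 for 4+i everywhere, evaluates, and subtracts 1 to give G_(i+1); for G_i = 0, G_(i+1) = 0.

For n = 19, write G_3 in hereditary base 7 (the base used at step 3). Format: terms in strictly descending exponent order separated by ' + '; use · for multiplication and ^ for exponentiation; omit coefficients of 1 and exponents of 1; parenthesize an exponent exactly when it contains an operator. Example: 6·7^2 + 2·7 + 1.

7^2

step 0: 19 = 4^2 + 3; sub 5 for 4: 5^2 + 3; = 28; G_1 = 28−1 = 27
step 1: 27 = 5^2 + 2; sub 6 for 5: 6^2 + 2; = 38; G_2 = 38−1 = 37
step 2: 37 = 6^2 + 1; sub 7 for 6: 7^2 + 1; = 50; G_3 = 50−1 = 49
step 3: 49 = 7^2; sub 8 for 7: 8^2; = 64; G_4 = 64−1 = 63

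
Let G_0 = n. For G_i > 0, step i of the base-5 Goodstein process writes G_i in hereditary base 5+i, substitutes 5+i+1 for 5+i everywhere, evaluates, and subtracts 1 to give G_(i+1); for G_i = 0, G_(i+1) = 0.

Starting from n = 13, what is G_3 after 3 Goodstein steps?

i=0: 13 = 2·5 + 3 (b=5); 5→6: 2·6 + 3 = 15; 15−1 = 14
i=1: 14 = 2·6 + 2 (b=6); 6→7: 2·7 + 2 = 16; 16−1 = 15
i=2: 15 = 2·7 + 1 (b=7); 7→8: 2·8 + 1 = 17; 17−1 = 16

16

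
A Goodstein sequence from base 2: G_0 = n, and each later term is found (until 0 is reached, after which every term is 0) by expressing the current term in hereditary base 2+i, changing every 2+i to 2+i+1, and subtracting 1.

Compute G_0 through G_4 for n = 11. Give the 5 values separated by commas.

11, 84, 1027, 15627, 279937

(0) 11|_2 = 2^(2 + 1) + 2 + 1 ↦ 3^(3 + 1) + 3 + 1|_3 = 85 ⇒ 84
(1) 84|_3 = 3^(3 + 1) + 3 ↦ 4^(4 + 1) + 4|_4 = 1028 ⇒ 1027
(2) 1027|_4 = 4^(4 + 1) + 3 ↦ 5^(5 + 1) + 3|_5 = 15628 ⇒ 15627
(3) 15627|_5 = 5^(5 + 1) + 2 ↦ 6^(6 + 1) + 2|_6 = 279938 ⇒ 279937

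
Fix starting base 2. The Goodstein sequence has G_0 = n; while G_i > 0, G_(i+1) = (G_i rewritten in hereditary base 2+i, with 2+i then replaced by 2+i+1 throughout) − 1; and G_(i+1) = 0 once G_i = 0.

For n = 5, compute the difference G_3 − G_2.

212

[0] 5 ≡ 2^2 + 1 (base 2). Lift 3: 28. −1: 27.
[1] 27 ≡ 3^3 (base 3). Lift 4: 256. −1: 255.
[2] 255 ≡ 3·4^3 + 3·4^2 + 3·4 + 3 (base 4). Lift 5: 468. −1: 467.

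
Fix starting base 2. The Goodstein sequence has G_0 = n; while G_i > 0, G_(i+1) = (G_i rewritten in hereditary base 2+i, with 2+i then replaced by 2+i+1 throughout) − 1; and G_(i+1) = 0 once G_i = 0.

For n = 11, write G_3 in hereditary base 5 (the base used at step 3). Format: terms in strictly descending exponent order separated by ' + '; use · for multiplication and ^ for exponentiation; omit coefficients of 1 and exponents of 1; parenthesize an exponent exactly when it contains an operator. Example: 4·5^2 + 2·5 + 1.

[0] 11 ≡ 2^(2 + 1) + 2 + 1 (base 2). Lift 3: 85. −1: 84.
[1] 84 ≡ 3^(3 + 1) + 3 (base 3). Lift 4: 1028. −1: 1027.
[2] 1027 ≡ 4^(4 + 1) + 3 (base 4). Lift 5: 15628. −1: 15627.

5^(5 + 1) + 2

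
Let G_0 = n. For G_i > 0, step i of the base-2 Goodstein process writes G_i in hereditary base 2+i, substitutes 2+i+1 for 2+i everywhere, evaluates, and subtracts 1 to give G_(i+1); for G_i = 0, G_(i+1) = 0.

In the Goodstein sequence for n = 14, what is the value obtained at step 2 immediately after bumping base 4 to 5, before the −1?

18751

[0] 14 ≡ 2^(2 + 1) + 2^2 + 2 (base 2). Lift 3: 111. −1: 110.
[1] 110 ≡ 3^(3 + 1) + 3^3 + 2 (base 3). Lift 4: 1282. −1: 1281.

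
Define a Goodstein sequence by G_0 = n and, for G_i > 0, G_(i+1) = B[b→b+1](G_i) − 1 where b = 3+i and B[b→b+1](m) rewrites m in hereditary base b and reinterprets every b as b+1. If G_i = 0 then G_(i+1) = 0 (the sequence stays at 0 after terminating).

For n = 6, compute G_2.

G_0=6  [base 3] 2·3  →[3↦4]→  2·4 = 8  −1 ⇒ G_1=7
G_1=7  [base 4] 4 + 3  →[4↦5]→  5 + 3 = 8  −1 ⇒ G_2=7
G_2=7  [base 5] 5 + 2  →[5↦6]→  6 + 2 = 8  −1 ⇒ G_3=7

7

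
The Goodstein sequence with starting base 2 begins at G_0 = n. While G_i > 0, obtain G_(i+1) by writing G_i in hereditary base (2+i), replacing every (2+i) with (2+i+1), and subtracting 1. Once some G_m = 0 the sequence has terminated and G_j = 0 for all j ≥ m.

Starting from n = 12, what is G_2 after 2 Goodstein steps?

12 —HB2→ 2^(2 + 1) + 2^2 —bump→ 3^(3 + 1) + 3^3 = 108 —(−1)→ 107
107 —HB3→ 3^(3 + 1) + 2·3^2 + 2·3 + 2 —bump→ 4^(4 + 1) + 2·4^2 + 2·4 + 2 = 1066 —(−1)→ 1065
1065 —HB4→ 4^(4 + 1) + 2·4^2 + 2·4 + 1 —bump→ 5^(5 + 1) + 2·5^2 + 2·5 + 1 = 15686 —(−1)→ 15685

1065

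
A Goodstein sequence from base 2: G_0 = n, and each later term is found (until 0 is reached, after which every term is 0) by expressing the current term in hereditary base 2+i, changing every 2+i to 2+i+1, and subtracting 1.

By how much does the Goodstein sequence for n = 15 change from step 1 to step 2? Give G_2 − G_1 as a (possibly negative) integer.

1172

G_0=15  [base 2] 2^(2 + 1) + 2^2 + 2 + 1  →[2↦3]→  3^(3 + 1) + 3^3 + 3 + 1 = 112  −1 ⇒ G_1=111
G_1=111  [base 3] 3^(3 + 1) + 3^3 + 3  →[3↦4]→  4^(4 + 1) + 4^4 + 4 = 1284  −1 ⇒ G_2=1283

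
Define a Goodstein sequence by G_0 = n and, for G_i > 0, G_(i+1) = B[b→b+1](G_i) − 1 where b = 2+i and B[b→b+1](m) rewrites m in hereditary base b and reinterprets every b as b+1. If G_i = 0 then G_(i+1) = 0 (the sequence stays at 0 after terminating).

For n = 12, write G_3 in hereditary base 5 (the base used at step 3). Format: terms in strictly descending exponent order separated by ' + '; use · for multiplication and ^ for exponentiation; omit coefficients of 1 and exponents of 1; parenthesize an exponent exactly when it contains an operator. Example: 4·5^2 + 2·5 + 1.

5^(5 + 1) + 2·5^2 + 2·5

G_0=12  [base 2] 2^(2 + 1) + 2^2  →[2↦3]→  3^(3 + 1) + 3^3 = 108  −1 ⇒ G_1=107
G_1=107  [base 3] 3^(3 + 1) + 2·3^2 + 2·3 + 2  →[3↦4]→  4^(4 + 1) + 2·4^2 + 2·4 + 2 = 1066  −1 ⇒ G_2=1065
G_2=1065  [base 4] 4^(4 + 1) + 2·4^2 + 2·4 + 1  →[4↦5]→  5^(5 + 1) + 2·5^2 + 2·5 + 1 = 15686  −1 ⇒ G_3=15685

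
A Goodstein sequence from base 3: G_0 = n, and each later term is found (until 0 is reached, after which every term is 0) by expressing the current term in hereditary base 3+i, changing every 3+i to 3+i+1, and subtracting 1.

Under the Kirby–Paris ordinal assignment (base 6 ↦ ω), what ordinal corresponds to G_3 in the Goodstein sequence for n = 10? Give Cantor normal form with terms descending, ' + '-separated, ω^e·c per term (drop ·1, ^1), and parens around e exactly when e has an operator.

ω·4 + 3

base 3: 10 = 3^2 + 1; at 4: 4^2 + 1 = 17; next = 16
base 4: 16 = 4^2; at 5: 5^2 = 25; next = 24
base 5: 24 = 4·5 + 4; at 6: 4·6 + 4 = 28; next = 27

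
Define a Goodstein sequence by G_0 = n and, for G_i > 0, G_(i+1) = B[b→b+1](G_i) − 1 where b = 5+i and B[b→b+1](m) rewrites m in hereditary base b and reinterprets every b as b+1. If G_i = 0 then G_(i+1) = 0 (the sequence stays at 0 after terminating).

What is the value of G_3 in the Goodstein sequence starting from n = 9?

[0] 9 ≡ 5 + 4 (base 5). Lift 6: 10. −1: 9.
[1] 9 ≡ 6 + 3 (base 6). Lift 7: 10. −1: 9.
[2] 9 ≡ 7 + 2 (base 7). Lift 8: 10. −1: 9.

9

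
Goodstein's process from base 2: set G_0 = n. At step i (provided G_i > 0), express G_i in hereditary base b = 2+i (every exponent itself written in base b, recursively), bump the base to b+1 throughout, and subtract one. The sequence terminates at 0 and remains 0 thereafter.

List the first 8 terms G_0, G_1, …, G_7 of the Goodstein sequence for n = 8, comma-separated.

8, 80, 553, 6310, 93395, 1647195, 33554571, 774841151

(0) 8|_2 = 2^(2 + 1) ↦ 3^(3 + 1)|_3 = 81 ⇒ 80
(1) 80|_3 = 2·3^3 + 2·3^2 + 2·3 + 2 ↦ 2·4^4 + 2·4^2 + 2·4 + 2|_4 = 554 ⇒ 553
(2) 553|_4 = 2·4^4 + 2·4^2 + 2·4 + 1 ↦ 2·5^5 + 2·5^2 + 2·5 + 1|_5 = 6311 ⇒ 6310
(3) 6310|_5 = 2·5^5 + 2·5^2 + 2·5 ↦ 2·6^6 + 2·6^2 + 2·6|_6 = 93396 ⇒ 93395
(4) 93395|_6 = 2·6^6 + 2·6^2 + 6 + 5 ↦ 2·7^7 + 2·7^2 + 7 + 5|_7 = 1647196 ⇒ 1647195
(5) 1647195|_7 = 2·7^7 + 2·7^2 + 7 + 4 ↦ 2·8^8 + 2·8^2 + 8 + 4|_8 = 33554572 ⇒ 33554571
(6) 33554571|_8 = 2·8^8 + 2·8^2 + 8 + 3 ↦ 2·9^9 + 2·9^2 + 9 + 3|_9 = 774841152 ⇒ 774841151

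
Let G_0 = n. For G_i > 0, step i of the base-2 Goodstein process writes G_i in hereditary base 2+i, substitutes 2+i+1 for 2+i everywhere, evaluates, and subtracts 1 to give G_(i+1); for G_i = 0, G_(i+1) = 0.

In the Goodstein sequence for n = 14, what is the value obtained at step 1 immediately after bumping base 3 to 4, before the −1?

1282

[0] 14 ≡ 2^(2 + 1) + 2^2 + 2 (base 2). Lift 3: 111. −1: 110.
[1] 110 ≡ 3^(3 + 1) + 3^3 + 2 (base 3). Lift 4: 1282. −1: 1281.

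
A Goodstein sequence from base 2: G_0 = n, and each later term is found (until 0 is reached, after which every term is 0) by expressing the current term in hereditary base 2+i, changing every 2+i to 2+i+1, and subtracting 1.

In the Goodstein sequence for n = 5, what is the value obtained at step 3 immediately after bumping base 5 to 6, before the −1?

776

(0) 5|_2 = 2^2 + 1 ↦ 3^3 + 1|_3 = 28 ⇒ 27
(1) 27|_3 = 3^3 ↦ 4^4|_4 = 256 ⇒ 255
(2) 255|_4 = 3·4^3 + 3·4^2 + 3·4 + 3 ↦ 3·5^3 + 3·5^2 + 3·5 + 3|_5 = 468 ⇒ 467
(3) 467|_5 = 3·5^3 + 3·5^2 + 3·5 + 2 ↦ 3·6^3 + 3·6^2 + 3·6 + 2|_6 = 776 ⇒ 775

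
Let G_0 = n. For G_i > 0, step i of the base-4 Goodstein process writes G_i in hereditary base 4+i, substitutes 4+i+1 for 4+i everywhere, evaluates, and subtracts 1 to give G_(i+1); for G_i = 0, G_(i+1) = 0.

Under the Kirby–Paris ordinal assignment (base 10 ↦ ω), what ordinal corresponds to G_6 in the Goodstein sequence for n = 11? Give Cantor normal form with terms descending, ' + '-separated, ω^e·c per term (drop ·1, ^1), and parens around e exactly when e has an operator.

11 —HB4→ 2·4 + 3 —bump→ 2·5 + 3 = 13 —(−1)→ 12
12 —HB5→ 2·5 + 2 —bump→ 2·6 + 2 = 14 —(−1)→ 13
13 —HB6→ 2·6 + 1 —bump→ 2·7 + 1 = 15 —(−1)→ 14
14 —HB7→ 2·7 —bump→ 2·8 = 16 —(−1)→ 15
15 —HB8→ 8 + 7 —bump→ 9 + 7 = 16 —(−1)→ 15
15 —HB9→ 9 + 6 —bump→ 10 + 6 = 16 —(−1)→ 15

ω + 5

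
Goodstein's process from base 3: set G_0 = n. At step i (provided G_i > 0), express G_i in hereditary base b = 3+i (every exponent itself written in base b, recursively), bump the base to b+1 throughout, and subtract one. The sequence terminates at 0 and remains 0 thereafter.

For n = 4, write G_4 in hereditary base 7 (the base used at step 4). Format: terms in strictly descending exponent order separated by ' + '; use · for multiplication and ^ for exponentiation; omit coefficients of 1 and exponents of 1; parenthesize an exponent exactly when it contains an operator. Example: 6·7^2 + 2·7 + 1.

2

(0) 4|_3 = 3 + 1 ↦ 4 + 1|_4 = 5 ⇒ 4
(1) 4|_4 = 4 ↦ 5|_5 = 5 ⇒ 4
(2) 4|_5 = 4 ↦ 4|_6 = 4 ⇒ 3
(3) 3|_6 = 3 ↦ 3|_7 = 3 ⇒ 2
(4) 2|_7 = 2 ↦ 2|_8 = 2 ⇒ 1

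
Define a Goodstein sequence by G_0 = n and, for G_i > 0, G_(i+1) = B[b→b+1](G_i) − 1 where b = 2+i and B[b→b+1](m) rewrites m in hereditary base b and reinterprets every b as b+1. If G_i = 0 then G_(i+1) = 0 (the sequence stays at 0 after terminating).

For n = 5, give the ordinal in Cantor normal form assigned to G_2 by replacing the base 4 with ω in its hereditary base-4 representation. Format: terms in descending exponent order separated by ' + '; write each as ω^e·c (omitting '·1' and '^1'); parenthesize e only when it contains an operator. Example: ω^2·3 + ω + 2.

ω^3·3 + ω^2·3 + ω·3 + 3

(0) 5|_2 = 2^2 + 1 ↦ 3^3 + 1|_3 = 28 ⇒ 27
(1) 27|_3 = 3^3 ↦ 4^4|_4 = 256 ⇒ 255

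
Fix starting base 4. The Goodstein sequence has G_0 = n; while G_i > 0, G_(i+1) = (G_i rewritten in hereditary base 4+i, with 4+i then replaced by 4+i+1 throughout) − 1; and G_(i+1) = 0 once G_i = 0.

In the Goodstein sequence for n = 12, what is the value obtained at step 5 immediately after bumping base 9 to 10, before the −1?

20

G_0=12  [base 4] 3·4  →[4↦5]→  3·5 = 15  −1 ⇒ G_1=14
G_1=14  [base 5] 2·5 + 4  →[5↦6]→  2·6 + 4 = 16  −1 ⇒ G_2=15
G_2=15  [base 6] 2·6 + 3  →[6↦7]→  2·7 + 3 = 17  −1 ⇒ G_3=16
G_3=16  [base 7] 2·7 + 2  →[7↦8]→  2·8 + 2 = 18  −1 ⇒ G_4=17
G_4=17  [base 8] 2·8 + 1  →[8↦9]→  2·9 + 1 = 19  −1 ⇒ G_5=18
G_5=18  [base 9] 2·9  →[9↦10]→  2·10 = 20  −1 ⇒ G_6=19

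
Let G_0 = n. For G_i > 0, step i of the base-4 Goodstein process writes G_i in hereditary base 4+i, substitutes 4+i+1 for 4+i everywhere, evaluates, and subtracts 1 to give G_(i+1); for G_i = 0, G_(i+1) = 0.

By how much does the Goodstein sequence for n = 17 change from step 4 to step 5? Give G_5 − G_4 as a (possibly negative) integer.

4

[0] 17 ≡ 4^2 + 1 (base 4). Lift 5: 26. −1: 25.
[1] 25 ≡ 5^2 (base 5). Lift 6: 36. −1: 35.
[2] 35 ≡ 5·6 + 5 (base 6). Lift 7: 40. −1: 39.
[3] 39 ≡ 5·7 + 4 (base 7). Lift 8: 44. −1: 43.
[4] 43 ≡ 5·8 + 3 (base 8). Lift 9: 48. −1: 47.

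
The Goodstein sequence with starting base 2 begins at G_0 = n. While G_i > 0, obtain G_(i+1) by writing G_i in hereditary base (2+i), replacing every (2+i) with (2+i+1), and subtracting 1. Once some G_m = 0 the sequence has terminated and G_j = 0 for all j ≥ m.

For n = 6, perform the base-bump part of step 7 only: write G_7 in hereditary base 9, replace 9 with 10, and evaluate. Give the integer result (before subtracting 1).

step 0: 6 = 2^2 + 2; sub 3 for 2: 3^3 + 3; = 30; G_1 = 30−1 = 29
step 1: 29 = 3^3 + 2; sub 4 for 3: 4^4 + 2; = 258; G_2 = 258−1 = 257
step 2: 257 = 4^4 + 1; sub 5 for 4: 5^5 + 1; = 3126; G_3 = 3126−1 = 3125
step 3: 3125 = 5^5; sub 6 for 5: 6^6; = 46656; G_4 = 46656−1 = 46655
step 4: 46655 = 5·6^5 + 5·6^4 + 5·6^3 + 5·6^2 + 5·6 + 5; sub 7 for 6: 5·7^5 + 5·7^4 + 5·7^3 + 5·7^2 + 5·7 + 5; = 98040; G_5 = 98040−1 = 98039
step 5: 98039 = 5·7^5 + 5·7^4 + 5·7^3 + 5·7^2 + 5·7 + 4; sub 8 for 7: 5·8^5 + 5·8^4 + 5·8^3 + 5·8^2 + 5·8 + 4; = 187244; G_6 = 187244−1 = 187243
step 6: 187243 = 5·8^5 + 5·8^4 + 5·8^3 + 5·8^2 + 5·8 + 3; sub 9 for 8: 5·9^5 + 5·9^4 + 5·9^3 + 5·9^2 + 5·9 + 3; = 332148; G_7 = 332148−1 = 332147

555552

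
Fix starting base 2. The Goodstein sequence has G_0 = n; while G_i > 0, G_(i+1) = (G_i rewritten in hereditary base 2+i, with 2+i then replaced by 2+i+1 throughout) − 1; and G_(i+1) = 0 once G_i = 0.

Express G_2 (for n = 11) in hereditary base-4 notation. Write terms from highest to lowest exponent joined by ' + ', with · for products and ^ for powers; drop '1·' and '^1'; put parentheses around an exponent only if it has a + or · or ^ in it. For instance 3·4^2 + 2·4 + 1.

G_0 = 11. HB_2(11) = 2^(2 + 1) + 2 + 1. Bump = 85. G_1 = 84.
G_1 = 84. HB_3(84) = 3^(3 + 1) + 3. Bump = 1028. G_2 = 1027.
G_2 = 1027. HB_4(1027) = 4^(4 + 1) + 3. Bump = 15628. G_3 = 15627.

4^(4 + 1) + 3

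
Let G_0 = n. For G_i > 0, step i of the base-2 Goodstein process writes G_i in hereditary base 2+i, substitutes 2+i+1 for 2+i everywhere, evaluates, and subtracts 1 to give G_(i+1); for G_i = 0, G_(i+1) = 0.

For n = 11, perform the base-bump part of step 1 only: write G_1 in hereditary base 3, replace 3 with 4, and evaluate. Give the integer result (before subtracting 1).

1028

G_0 = 11. HB_2(11) = 2^(2 + 1) + 2 + 1. Bump = 85. G_1 = 84.
G_1 = 84. HB_3(84) = 3^(3 + 1) + 3. Bump = 1028. G_2 = 1027.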